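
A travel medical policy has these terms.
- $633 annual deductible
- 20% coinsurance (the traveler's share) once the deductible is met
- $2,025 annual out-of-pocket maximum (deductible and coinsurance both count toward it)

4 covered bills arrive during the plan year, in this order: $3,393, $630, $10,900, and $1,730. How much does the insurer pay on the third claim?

Claim 1 — $3,393: $633 finishes the deductible; $2,760 goes to coinsurance; 20% of $2,760 = $552. Traveler owes $1,185 (running OOP $1,185). Plan pays $3,393 − $1,185 = $2,208.
Claim 2 — $630: deductible met; 20% of $630 = $126. Traveler pays $126; OOP now $1,311. Plan pays $630 − $126 = $504.
Claim 3 — $10,900: deductible met; 20% of $10,900 = $2,180. OOP would hit $3,491 > $2,025, so the cap limits the traveler to $2,025 − $1,311 = $714. Plan pays $10,900 − $714 = $10,186.

$10,186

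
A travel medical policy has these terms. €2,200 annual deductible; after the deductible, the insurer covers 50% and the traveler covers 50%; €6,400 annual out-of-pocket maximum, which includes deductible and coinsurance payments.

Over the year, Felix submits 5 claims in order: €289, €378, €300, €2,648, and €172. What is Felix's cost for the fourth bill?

€1,940.50

Claim 1 — €289: all of it applies to the deductible. Traveler owes €289 (running OOP €289).
Claim 2 — €378: all of it applies to the deductible. Traveler owes €378 (running OOP €667).
Claim 3 — €300: entire amount goes to the deductible. Cost to traveler: €300. OOP to date €967.
Claim 4 — €2,648: €1,233 finishes the deductible; €1,415 goes to coinsurance; coinsurance €1,415 × 50% = €707.50. Traveler owes €1,940.50 (running OOP €2,907.50).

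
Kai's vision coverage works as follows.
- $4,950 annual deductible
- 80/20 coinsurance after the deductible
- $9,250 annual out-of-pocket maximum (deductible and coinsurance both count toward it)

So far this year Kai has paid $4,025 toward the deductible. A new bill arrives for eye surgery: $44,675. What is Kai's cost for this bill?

$5,225

$4,025 of the $4,950 deductible is already met, leaving $925.
After the $925 deductible portion, $44,675 − $925 = $43,750 is subject to coinsurance.
Coinsurance: $43,750 × 20% = $8,750.
So the member owes $925 + $8,750 = $9,675 before any cap.
That would bring total out-of-pocket to $13,700, past the $9,250 cap. The member is capped at $9,250 − $4,025 = $5,225 on this claim.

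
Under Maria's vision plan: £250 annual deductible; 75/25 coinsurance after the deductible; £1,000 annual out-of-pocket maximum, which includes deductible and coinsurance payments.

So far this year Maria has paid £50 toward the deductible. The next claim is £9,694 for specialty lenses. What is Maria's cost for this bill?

£50 of the £250 deductible is already met, leaving £200.
After the £200 deductible portion, £9,694 − £200 = £9,494 is subject to coinsurance.
Member's 25% share of £9,494 is £2,373.50.
That puts the member's cost at £200 + £2,373.50 = £2,573.50 before any cap.
Adding £2,573.50 to the £50 already spent would give £2,623.50, which exceeds the £1,000 cap; the member pays just £1,000 − £50 = £950.

£950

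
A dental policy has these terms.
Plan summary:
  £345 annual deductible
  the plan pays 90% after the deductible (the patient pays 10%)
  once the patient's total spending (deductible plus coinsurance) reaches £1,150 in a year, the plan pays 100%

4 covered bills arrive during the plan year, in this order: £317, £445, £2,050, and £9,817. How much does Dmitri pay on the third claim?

#1 (£317): fully absorbed by the deductible. Patient owes £317 (running OOP £317).
#2 (£445): £28 finishes the deductible; £417 goes to coinsurance; 10% of £417 = £41.70. Patient owes £69.70 (running OOP £386.70).
#3 (£2,050): deductible met; 10% of £2,050 = £205. Cost to patient: £205. OOP to date £591.70.

£205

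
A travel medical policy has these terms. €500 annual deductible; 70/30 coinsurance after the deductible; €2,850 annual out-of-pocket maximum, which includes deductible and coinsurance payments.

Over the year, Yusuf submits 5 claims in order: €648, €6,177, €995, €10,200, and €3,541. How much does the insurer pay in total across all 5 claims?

Claim 1 (€648): €500 finishes the deductible; €148 goes to coinsurance; 30% of €148 = €44.40. Traveler owes €544.40 (running OOP €544.40). Plan pays €648 − €544.40 = €103.60.
Claim 2 (€6,177): 30% coinsurance on €6,177 = €1,853.10. Cost to traveler: €1,853.10. OOP to date €2,397.50. Insurer: €6,177 − €1,853.10 = €4,323.90.
Claim 3 (€995): 30% coinsurance on €995 = €298.50. Traveler owes €298.50 (running OOP €2,696). Plan pays €995 − €298.50 = €696.50.
Claim 4 (€10,200): 30% coinsurance on €10,200 = €3,060. OOP would hit €5,756 > €2,850, so the cap limits the traveler to €2,850 − €2,696 = €154. Insurer: €10,200 − €154 = €10,046.
Claim 5 (€3,541): deductible met; 30% of €3,541 = €1,062.30. That would push OOP to €3,912.30, over the €2,850 cap, so traveler pays €2,850 − €2,850 = €0. Insurer: €3,541 − €0 = €3,541.
Insurer total = bills − traveler's total = €21,561 − €2,850 = €18,711.

€18,711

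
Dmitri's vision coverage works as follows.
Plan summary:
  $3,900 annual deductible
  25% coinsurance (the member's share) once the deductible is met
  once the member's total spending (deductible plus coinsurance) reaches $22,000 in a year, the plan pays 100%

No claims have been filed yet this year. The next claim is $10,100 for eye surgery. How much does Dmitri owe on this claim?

$5,450

Nothing has been paid toward the $3,900 deductible, so the first $3,900 of this charge is applied there.
The remaining $6,200 (= $10,100 − $3,900) moves to coinsurance.
25% of $6,200 = $1,550 falls to the member.
That puts the member's cost at $3,900 + $1,550 = $5,450 before any cap.
Total out-of-pocket so far would be $0 + $5,450 = $5,450, below the $22,000 cap — no reduction.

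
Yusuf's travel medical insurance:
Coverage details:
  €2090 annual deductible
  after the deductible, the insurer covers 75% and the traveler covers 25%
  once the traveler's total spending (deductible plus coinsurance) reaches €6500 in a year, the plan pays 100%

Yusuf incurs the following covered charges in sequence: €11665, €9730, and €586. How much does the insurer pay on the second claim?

€7713.75

#1 (€11665): €2090 to deductible, leaving €9575; coinsurance €9575 × 25% = €2393.75. Traveler owes €4483.75 (running OOP €4483.75). Plan pays €11665 − €4483.75 = €7181.25.
#2 (€9730): deductible already satisfied, so traveler's share is 25% × €9730 = €2432.50. OOP would hit €6916.25 > €6500, so the cap limits the traveler to €6500 − €4483.75 = €2016.25. Plan pays €9730 − €2016.25 = €7713.75.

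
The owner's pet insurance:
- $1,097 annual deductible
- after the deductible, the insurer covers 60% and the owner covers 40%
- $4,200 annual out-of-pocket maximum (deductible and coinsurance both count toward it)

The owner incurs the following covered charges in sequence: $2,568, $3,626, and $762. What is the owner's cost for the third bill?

$304.80

#1 ($2,568): $1,097 finishes the deductible; $1,471 goes to coinsurance; owner's 40% is $588.40. Owner pays $1,685.40; OOP now $1,685.40.
#2 ($3,626): deductible already satisfied, so owner's share is 40% × $3,626 = $1,450.40. Owner pays $1,450.40; OOP now $3,135.80.
#3 ($762): deductible already satisfied, so owner's share is 40% × $762 = $304.80. Owner pays $304.80; OOP now $3,440.60.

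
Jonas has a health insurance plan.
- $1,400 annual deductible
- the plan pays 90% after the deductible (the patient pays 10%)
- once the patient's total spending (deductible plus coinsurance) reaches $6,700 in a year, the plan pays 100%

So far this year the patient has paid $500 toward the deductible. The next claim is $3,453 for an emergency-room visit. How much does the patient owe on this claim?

Remaining deductible: $1,400 − $500 = $900.
After the $900 deductible portion, $3,453 − $900 = $2,553 is subject to coinsurance.
Patient's 10% share of $2,553 is $255.30.
That puts the patient's cost at $900 + $255.30 = $1,155.30 before any cap.
Cumulative spending $500 + $1,155.30 = $1,655.30 stays under the $6,700 maximum.

$1,155.30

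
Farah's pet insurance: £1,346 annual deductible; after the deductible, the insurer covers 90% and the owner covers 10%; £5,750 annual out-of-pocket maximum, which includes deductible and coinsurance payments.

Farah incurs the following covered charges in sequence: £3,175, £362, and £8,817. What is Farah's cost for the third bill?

Claim 1 (£3,175): deductible takes £1,346, £1,829 remains; owner's 10% is £182.90. Owner pays £1,528.90; OOP now £1,528.90.
Claim 2 (£362): deductible already satisfied, so owner's share is 10% × £362 = £36.20. Owner pays £36.20; OOP now £1,565.10.
Claim 3 (£8,817): deductible met; 10% of £8,817 = £881.70. Owner owes £881.70 (running OOP £2,446.80).

£881.70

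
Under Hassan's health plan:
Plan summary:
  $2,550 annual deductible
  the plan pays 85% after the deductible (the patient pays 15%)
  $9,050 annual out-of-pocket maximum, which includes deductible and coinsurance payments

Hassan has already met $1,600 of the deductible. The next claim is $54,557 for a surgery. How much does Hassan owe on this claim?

$7,450

$1,600 of the $2,550 deductible is already met, leaving $950.
That leaves $54,557 − $950 = $53,607 for coinsurance.
Patient's 15% share of $53,607 is $8,041.05.
Patient responsibility before any cap: $950 + $8,041.05 = $8,991.05.
Adding $8,991.05 to the $1,600 already spent would give $10,591.05, which exceeds the $9,050 cap; the patient pays just $9,050 − $1,600 = $7,450.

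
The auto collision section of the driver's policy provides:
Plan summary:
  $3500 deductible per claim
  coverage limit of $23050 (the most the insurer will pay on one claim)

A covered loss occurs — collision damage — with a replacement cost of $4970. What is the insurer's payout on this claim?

After the deductible, $4970 − $3500 = $1470 remains.
$1470 is within the $23050 limit, so the insurer pays $1470.

$1470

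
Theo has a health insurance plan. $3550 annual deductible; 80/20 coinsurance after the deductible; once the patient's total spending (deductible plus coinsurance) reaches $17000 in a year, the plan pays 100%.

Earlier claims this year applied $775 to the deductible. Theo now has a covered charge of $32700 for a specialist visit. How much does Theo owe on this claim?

Remaining deductible: $3550 − $775 = $2775.
The remaining $29925 (= $32700 − $2775) moves to coinsurance.
Patient's 20% share of $29925 is $5985.
So the patient owes $2775 + $5985 = $8760 before any cap.
Year-to-date out-of-pocket becomes $775 + $8760 = $9535, still under the $17000 maximum, so no cap applies.

$8760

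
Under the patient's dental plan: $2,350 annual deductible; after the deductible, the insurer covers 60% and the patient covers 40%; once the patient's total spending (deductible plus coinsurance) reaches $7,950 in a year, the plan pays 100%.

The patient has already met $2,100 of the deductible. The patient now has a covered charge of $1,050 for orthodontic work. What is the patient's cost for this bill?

$570

Remaining deductible: $2,350 − $2,100 = $250.
After the $250 deductible portion, $1,050 − $250 = $800 is subject to coinsurance.
40% of $800 = $320 falls to the patient.
That puts the patient's cost at $250 + $320 = $570 before any cap.
Total out-of-pocket so far would be $2,100 + $570 = $2,670, below the $7,950 cap — no reduction.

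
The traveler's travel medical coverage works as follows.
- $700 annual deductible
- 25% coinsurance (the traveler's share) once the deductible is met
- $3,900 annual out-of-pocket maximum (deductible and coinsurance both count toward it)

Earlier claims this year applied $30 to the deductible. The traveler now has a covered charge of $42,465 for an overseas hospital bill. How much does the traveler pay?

$3,870

$30 of the $700 deductible is already met, leaving $670.
After the $670 deductible portion, $42,465 − $670 = $41,795 is subject to coinsurance.
25% of $41,795 = $10,448.75 falls to the traveler.
So the traveler owes $670 + $10,448.75 = $11,118.75 before any cap.
That would bring total out-of-pocket to $11,148.75, past the $3,900 cap. The traveler is capped at $3,900 − $30 = $3,870 on this claim.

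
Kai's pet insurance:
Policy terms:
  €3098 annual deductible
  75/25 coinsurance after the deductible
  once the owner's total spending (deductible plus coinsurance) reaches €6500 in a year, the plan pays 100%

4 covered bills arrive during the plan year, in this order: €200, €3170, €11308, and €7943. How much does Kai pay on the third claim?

Bill 1, €200: all of it applies to the deductible. Owner pays €200; OOP now €200.
Bill 2, €3170: deductible takes €2898, €272 remains; owner's 25% is €68. Owner pays €2966; OOP now €3166.
Bill 3, €11308: 25% coinsurance on €11308 = €2827. Owner pays €2827; OOP now €5993.

€2827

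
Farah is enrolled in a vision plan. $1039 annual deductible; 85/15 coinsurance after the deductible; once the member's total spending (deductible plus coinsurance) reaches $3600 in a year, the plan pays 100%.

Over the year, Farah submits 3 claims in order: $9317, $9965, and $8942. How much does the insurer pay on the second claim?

$8645.70

Claim 1 — $9317: $1039 to deductible, leaving $8278; member's 15% is $1241.70. Member pays $2280.70; OOP now $2280.70. Insurer: $9317 − $2280.70 = $7036.30.
Claim 2 — $9965: deductible already satisfied, so member's share is 15% × $9965 = $1494.75. That would push OOP to $3775.45, over the $3600 cap, so member pays $3600 − $2280.70 = $1319.30. Insurer: $9965 − $1319.30 = $8645.70.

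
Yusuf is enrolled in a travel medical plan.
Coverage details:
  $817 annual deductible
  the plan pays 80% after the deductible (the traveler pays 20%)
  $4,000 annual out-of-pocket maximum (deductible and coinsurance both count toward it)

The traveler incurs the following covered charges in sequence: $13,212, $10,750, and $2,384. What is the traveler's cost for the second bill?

$704

Claim 1 ($13,212): $817 finishes the deductible; $12,395 goes to coinsurance; 20% of $12,395 = $2,479. Traveler owes $3,296 (running OOP $3,296).
Claim 2 ($10,750): 20% coinsurance on $10,750 = $2,150. OOP would hit $5,446 > $4,000, so the cap limits the traveler to $4,000 − $3,296 = $704.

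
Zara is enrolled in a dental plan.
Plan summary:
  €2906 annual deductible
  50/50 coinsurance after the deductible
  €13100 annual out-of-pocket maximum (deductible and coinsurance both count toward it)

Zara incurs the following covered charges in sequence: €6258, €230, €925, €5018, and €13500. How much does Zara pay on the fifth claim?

Bill 1, €6258: €2906 finishes the deductible; €3352 goes to coinsurance; coinsurance €3352 × 50% = €1676. Patient pays €4582; OOP now €4582.
Bill 2, €230: deductible already satisfied, so patient's share is 50% × €230 = €115. Patient owes €115 (running OOP €4697).
Bill 3, €925: 50% coinsurance on €925 = €462.50. Cost to patient: €462.50. OOP to date €5159.50.
Bill 4, €5018: deductible met; 50% of €5018 = €2509. Cost to patient: €2509. OOP to date €7668.50.
Bill 5, €13500: deductible met; 50% of €13500 = €6750. OOP would hit €14418.50 > €13100, so the cap limits the patient to €13100 − €7668.50 = €5431.50.

€5431.50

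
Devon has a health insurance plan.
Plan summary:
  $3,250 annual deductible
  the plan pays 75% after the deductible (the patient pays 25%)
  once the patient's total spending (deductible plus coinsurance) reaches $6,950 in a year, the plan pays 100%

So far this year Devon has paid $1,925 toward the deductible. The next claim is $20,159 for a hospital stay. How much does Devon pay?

$5,025

Deductible still to meet: $3,250 − $1,925 = $1,325.
After the $1,325 deductible portion, $20,159 − $1,325 = $18,834 is subject to coinsurance.
25% of $18,834 = $4,708.50 falls to the patient.
That puts the patient's cost at $1,325 + $4,708.50 = $6,033.50 before any cap.
Year-to-date out-of-pocket would reach $1,925 + $6,033.50 = $7,958.50, above the $6,950 maximum, so the patient pays only $6,950 − $1,925 = $5,025.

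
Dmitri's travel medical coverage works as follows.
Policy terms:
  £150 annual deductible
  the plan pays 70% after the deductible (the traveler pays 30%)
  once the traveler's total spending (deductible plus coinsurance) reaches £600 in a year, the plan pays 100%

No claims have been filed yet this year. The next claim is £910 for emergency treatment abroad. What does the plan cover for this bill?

Deductible not yet touched, so the first £150 of the bill goes to the deductible.
That leaves £910 − £150 = £760 for coinsurance.
Traveler's 30% share of £760 is £228.
Traveler responsibility before any cap: £150 + £228 = £378.
Year-to-date out-of-pocket becomes £0 + £378 = £378, still under the £600 maximum, so no cap applies.
The insurer covers the remainder: £910 − £378 = £532.

£532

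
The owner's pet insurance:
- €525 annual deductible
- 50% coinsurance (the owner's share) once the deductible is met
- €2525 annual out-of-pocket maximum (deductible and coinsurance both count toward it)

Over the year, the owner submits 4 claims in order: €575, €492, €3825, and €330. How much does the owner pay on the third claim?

Bill 1, €575: €525 to deductible, leaving €50; 50% of €50 = €25. Owner pays €550; OOP now €550.
Bill 2, €492: deductible already satisfied, so owner's share is 50% × €492 = €246. Cost to owner: €246. OOP to date €796.
Bill 3, €3825: 50% coinsurance on €3825 = €1912.50. That would push OOP to €2708.50, over the €2525 cap, so owner pays €2525 − €796 = €1729.

€1729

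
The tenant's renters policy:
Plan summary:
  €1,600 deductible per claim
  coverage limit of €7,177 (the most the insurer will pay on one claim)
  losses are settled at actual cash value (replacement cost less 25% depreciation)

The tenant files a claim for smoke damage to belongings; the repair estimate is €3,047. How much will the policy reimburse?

Depreciate 25%: the covered value is €3,047 × 0.75 = €2,285.25.
After the deductible, €2,285.25 − €1,600 = €685.25 remains.
€685.25 ≤ €7,177, so the limit doesn't bind; insurer pays €685.25.

€685.25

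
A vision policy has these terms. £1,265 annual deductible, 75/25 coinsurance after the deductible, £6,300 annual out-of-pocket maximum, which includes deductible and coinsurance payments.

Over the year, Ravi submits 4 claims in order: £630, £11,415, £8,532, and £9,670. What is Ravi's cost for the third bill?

£2,133

#1 (£630): all of it applies to the deductible. Member pays £630; OOP now £630.
#2 (£11,415): £635 to deductible, leaving £10,780; member's 25% is £2,695. Member pays £3,330; OOP now £3,960.
#3 (£8,532): 25% coinsurance on £8,532 = £2,133. Member pays £2,133; OOP now £6,093.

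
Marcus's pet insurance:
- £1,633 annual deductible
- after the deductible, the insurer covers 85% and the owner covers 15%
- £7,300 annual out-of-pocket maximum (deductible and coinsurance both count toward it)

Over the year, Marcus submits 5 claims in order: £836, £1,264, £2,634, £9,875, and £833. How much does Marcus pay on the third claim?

£395.10

#1 (£836): all of it applies to the deductible. Cost to owner: £836. OOP to date £836.
#2 (£1,264): £797 finishes the deductible; £467 goes to coinsurance; 15% of £467 = £70.05. Cost to owner: £867.05. OOP to date £1,703.05.
#3 (£2,634): 15% coinsurance on £2,634 = £395.10. Owner owes £395.10 (running OOP £2,098.15).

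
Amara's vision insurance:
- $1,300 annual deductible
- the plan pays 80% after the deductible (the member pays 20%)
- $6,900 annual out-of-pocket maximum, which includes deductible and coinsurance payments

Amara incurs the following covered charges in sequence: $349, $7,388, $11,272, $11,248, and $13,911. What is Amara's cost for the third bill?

Claim 1 — $349: entire amount goes to the deductible. Member owes $349 (running OOP $349).
Claim 2 — $7,388: $951 to deductible, leaving $6,437; 20% of $6,437 = $1,287.40. Cost to member: $2,238.40. OOP to date $2,587.40.
Claim 3 — $11,272: 20% coinsurance on $11,272 = $2,254.40. Cost to member: $2,254.40. OOP to date $4,841.80.

$2,254.40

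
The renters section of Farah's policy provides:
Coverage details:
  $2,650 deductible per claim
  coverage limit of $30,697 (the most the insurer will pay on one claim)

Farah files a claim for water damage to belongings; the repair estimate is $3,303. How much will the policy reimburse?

$653

Subtract the deductible: $3,303 − $2,650 = $653.
That's under the $30,697 cap, so the insurer reimburses the full $653.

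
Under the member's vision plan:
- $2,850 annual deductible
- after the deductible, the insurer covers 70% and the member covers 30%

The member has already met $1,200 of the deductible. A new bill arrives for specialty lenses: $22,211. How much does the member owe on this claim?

Deductible still to meet: $2,850 − $1,200 = $1,650.
That leaves $22,211 − $1,650 = $20,561 for coinsurance.
30% of $20,561 = $6,168.30 falls to the member.
So the member owes $1,650 + $6,168.30 = $7,818.30.

$7,818.30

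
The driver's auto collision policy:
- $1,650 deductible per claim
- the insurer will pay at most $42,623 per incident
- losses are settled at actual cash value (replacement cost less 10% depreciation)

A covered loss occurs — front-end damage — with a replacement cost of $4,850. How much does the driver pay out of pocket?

$2,135

At 10% depreciation, ACV = $4,850 − $485 = $4,365.
After the deductible, $4,365 − $1,650 = $2,715 remains.
$2,715 is within the $42,623 limit, so the insurer pays $2,715.
Out of pocket: $4,850 − $2,715 = $2,135.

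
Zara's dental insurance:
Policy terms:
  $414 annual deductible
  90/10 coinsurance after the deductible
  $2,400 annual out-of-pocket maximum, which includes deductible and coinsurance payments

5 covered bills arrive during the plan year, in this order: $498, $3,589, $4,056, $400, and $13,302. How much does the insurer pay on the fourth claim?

$360

Claim 1 — $498: $414 finishes the deductible; $84 goes to coinsurance; coinsurance $84 × 10% = $8.40. Patient pays $422.40; OOP now $422.40. Insurer: $498 − $422.40 = $75.60.
Claim 2 — $3,589: 10% coinsurance on $3,589 = $358.90. Patient pays $358.90; OOP now $781.30. Plan pays $3,589 − $358.90 = $3,230.10.
Claim 3 — $4,056: deductible already satisfied, so patient's share is 10% × $4,056 = $405.60. Patient pays $405.60; OOP now $1,186.90. Plan pays $4,056 − $405.60 = $3,650.40.
Claim 4 — $400: 10% coinsurance on $400 = $40. Patient pays $40; OOP now $1,226.90. Insurer: $400 − $40 = $360.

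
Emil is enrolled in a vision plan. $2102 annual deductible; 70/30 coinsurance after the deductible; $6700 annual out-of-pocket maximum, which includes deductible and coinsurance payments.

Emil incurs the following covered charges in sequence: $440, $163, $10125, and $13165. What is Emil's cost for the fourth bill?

$2010.20

Bill 1, $440: fully absorbed by the deductible. Cost to member: $440. OOP to date $440.
Bill 2, $163: entire amount goes to the deductible. Member owes $163 (running OOP $603).
Bill 3, $10125: $1499 finishes the deductible; $8626 goes to coinsurance; coinsurance $8626 × 30% = $2587.80. Cost to member: $4086.80. OOP to date $4689.80.
Bill 4, $13165: deductible already satisfied, so member's share is 30% × $13165 = $3949.50. Adding that to $4689.80 gives $8639.30, past the $6700 cap; member pays only $6700 − $4689.80 = $2010.20.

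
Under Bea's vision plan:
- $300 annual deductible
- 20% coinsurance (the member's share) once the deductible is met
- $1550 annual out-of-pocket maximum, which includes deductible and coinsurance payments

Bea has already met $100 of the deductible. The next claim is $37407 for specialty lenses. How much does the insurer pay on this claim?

Remaining deductible: $300 − $100 = $200.
That leaves $37407 − $200 = $37207 for coinsurance.
Member's 20% share of $37207 is $7441.40.
That puts the member's cost at $200 + $7441.40 = $7641.40 before any cap.
Adding $7641.40 to the $100 already spent would give $7741.40, which exceeds the $1550 cap; the member pays just $1550 − $100 = $1450.
Insurer pays the balance: $37407 − $1450 = $35957.

$35957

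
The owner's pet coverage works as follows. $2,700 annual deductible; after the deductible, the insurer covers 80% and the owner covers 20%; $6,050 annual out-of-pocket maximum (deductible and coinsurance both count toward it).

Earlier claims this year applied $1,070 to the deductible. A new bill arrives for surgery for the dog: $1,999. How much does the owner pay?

Deductible still to meet: $2,700 − $1,070 = $1,630.
After the $1,630 deductible portion, $1,999 − $1,630 = $369 is subject to coinsurance.
Coinsurance: $369 × 20% = $73.80.
Owner responsibility before any cap: $1,630 + $73.80 = $1,703.80.
Cumulative spending $1,070 + $1,703.80 = $2,773.80 stays under the $6,050 maximum.

$1,703.80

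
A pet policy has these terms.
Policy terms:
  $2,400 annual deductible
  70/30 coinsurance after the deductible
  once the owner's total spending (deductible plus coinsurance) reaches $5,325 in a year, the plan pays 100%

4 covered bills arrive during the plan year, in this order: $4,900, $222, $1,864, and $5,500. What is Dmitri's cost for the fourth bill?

Bill 1, $4,900: deductible takes $2,400, $2,500 remains; 30% of $2,500 = $750. Owner owes $3,150 (running OOP $3,150).
Bill 2, $222: deductible already satisfied, so owner's share is 30% × $222 = $66.60. Cost to owner: $66.60. OOP to date $3,216.60.
Bill 3, $1,864: deductible already satisfied, so owner's share is 30% × $1,864 = $559.20. Owner pays $559.20; OOP now $3,775.80.
Bill 4, $5,500: 30% coinsurance on $5,500 = $1,650. That would push OOP to $5,425.80, over the $5,325 cap, so owner pays $5,325 − $3,775.80 = $1,549.20.

$1,549.20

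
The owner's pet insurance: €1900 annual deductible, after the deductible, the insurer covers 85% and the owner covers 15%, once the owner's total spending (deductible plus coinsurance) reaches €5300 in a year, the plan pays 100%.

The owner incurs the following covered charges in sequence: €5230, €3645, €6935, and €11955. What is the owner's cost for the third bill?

€1040.25

Claim 1 (€5230): €1900 to deductible, leaving €3330; coinsurance €3330 × 15% = €499.50. Owner pays €2399.50; OOP now €2399.50.
Claim 2 (€3645): deductible met; 15% of €3645 = €546.75. Owner owes €546.75 (running OOP €2946.25).
Claim 3 (€6935): deductible already satisfied, so owner's share is 15% × €6935 = €1040.25. Owner pays €1040.25; OOP now €3986.50.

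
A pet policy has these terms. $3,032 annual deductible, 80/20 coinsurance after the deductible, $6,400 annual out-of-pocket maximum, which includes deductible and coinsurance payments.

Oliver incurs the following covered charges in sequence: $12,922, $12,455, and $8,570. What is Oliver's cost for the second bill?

$1,390

Claim 1 ($12,922): deductible takes $3,032, $9,890 remains; owner's 20% is $1,978. Owner pays $5,010; OOP now $5,010.
Claim 2 ($12,455): 20% coinsurance on $12,455 = $2,491. OOP would hit $7,501 > $6,400, so the cap limits the owner to $6,400 − $5,010 = $1,390.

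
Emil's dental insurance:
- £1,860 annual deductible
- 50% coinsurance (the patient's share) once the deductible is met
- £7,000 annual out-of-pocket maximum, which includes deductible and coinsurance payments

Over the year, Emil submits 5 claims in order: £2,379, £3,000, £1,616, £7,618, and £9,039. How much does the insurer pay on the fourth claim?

#1 (£2,379): £1,860 to deductible, leaving £519; patient's 50% is £259.50. Patient pays £2,119.50; OOP now £2,119.50. Insurer: £2,379 − £2,119.50 = £259.50.
#2 (£3,000): 50% coinsurance on £3,000 = £1,500. Cost to patient: £1,500. OOP to date £3,619.50. Insurer: £3,000 − £1,500 = £1,500.
#3 (£1,616): 50% coinsurance on £1,616 = £808. Cost to patient: £808. OOP to date £4,427.50. Plan pays £1,616 − £808 = £808.
#4 (£7,618): 50% coinsurance on £7,618 = £3,809. That would push OOP to £8,236.50, over the £7,000 cap, so patient pays £7,000 − £4,427.50 = £2,572.50. Plan pays £7,618 − £2,572.50 = £5,045.50.

£5,045.50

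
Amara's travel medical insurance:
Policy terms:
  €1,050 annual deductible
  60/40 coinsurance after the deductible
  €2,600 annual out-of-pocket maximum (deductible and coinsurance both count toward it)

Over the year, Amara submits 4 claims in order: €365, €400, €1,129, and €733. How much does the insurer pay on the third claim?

€506.40

Claim 1 (€365): fully absorbed by the deductible. Cost to traveler: €365. OOP to date €365. Plan pays €365 − €365 = €0.
Claim 2 (€400): entire amount goes to the deductible. Traveler owes €400 (running OOP €765). Plan pays €400 − €400 = €0.
Claim 3 (€1,129): €285 to deductible, leaving €844; coinsurance €844 × 40% = €337.60. Traveler pays €622.60; OOP now €1,387.60. Plan pays €1,129 − €622.60 = €506.40.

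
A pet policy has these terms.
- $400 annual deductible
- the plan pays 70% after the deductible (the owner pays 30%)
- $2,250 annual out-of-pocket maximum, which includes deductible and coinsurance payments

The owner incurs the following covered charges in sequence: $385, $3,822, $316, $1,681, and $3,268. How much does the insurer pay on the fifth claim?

$3,159.20

Claim 1 — $385: entire amount goes to the deductible. Owner owes $385 (running OOP $385). Insurer: $385 − $385 = $0.
Claim 2 — $3,822: $15 finishes the deductible; $3,807 goes to coinsurance; owner's 30% is $1,142.10. Cost to owner: $1,157.10. OOP to date $1,542.10. Plan pays $3,822 − $1,157.10 = $2,664.90.
Claim 3 — $316: deductible met; 30% of $316 = $94.80. Owner owes $94.80 (running OOP $1,636.90). Plan pays $316 − $94.80 = $221.20.
Claim 4 — $1,681: 30% coinsurance on $1,681 = $504.30. Owner owes $504.30 (running OOP $2,141.20). Insurer: $1,681 − $504.30 = $1,176.70.
Claim 5 — $3,268: deductible already satisfied, so owner's share is 30% × $3,268 = $980.40. OOP would hit $3,121.60 > $2,250, so the cap limits the owner to $2,250 − $2,141.20 = $108.80. Insurer: $3,268 − $108.80 = $3,159.20.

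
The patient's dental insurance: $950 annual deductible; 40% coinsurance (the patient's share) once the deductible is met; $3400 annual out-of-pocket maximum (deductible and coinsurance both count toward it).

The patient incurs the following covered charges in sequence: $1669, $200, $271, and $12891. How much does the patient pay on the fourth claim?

#1 ($1669): deductible takes $950, $719 remains; patient's 40% is $287.60. Cost to patient: $1237.60. OOP to date $1237.60.
#2 ($200): deductible already satisfied, so patient's share is 40% × $200 = $80. Cost to patient: $80. OOP to date $1317.60.
#3 ($271): deductible already satisfied, so patient's share is 40% × $271 = $108.40. Patient pays $108.40; OOP now $1426.
#4 ($12891): 40% coinsurance on $12891 = $5156.40. OOP would hit $6582.40 > $3400, so the cap limits the patient to $3400 − $1426 = $1974.

$1974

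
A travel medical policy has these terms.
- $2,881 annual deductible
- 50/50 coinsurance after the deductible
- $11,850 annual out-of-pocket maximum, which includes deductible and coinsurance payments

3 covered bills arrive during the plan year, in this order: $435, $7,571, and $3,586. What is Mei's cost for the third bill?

$1,793

Bill 1, $435: fully absorbed by the deductible. Traveler owes $435 (running OOP $435).
Bill 2, $7,571: $2,446 to deductible, leaving $5,125; 50% of $5,125 = $2,562.50. Traveler pays $5,008.50; OOP now $5,443.50.
Bill 3, $3,586: deductible met; 50% of $3,586 = $1,793. Traveler pays $1,793; OOP now $7,236.50.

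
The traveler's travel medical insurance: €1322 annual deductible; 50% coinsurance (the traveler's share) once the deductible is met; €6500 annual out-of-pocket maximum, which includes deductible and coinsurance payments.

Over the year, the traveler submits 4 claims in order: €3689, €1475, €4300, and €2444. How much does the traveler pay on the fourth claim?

€1107

Claim 1 (€3689): €1322 to deductible, leaving €2367; traveler's 50% is €1183.50. Cost to traveler: €2505.50. OOP to date €2505.50.
Claim 2 (€1475): deductible met; 50% of €1475 = €737.50. Cost to traveler: €737.50. OOP to date €3243.
Claim 3 (€4300): deductible met; 50% of €4300 = €2150. Cost to traveler: €2150. OOP to date €5393.
Claim 4 (€2444): deductible met; 50% of €2444 = €1222. OOP would hit €6615 > €6500, so the cap limits the traveler to €6500 − €5393 = €1107.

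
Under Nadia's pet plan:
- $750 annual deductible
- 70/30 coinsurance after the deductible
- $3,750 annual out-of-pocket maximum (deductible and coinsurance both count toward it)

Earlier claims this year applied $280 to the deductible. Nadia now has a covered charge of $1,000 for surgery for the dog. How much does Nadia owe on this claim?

$629

Remaining deductible: $750 − $280 = $470.
That leaves $1,000 − $470 = $530 for coinsurance.
Owner's 30% share of $530 is $159.
That puts the owner's cost at $470 + $159 = $629 before any cap.
Total out-of-pocket so far would be $280 + $629 = $909, below the $3,750 cap — no reduction.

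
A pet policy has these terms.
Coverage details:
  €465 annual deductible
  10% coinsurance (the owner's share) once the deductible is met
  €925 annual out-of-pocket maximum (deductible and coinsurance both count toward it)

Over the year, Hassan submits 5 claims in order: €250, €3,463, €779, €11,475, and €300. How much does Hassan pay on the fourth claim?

Claim 1 (€250): entire amount goes to the deductible. Cost to owner: €250. OOP to date €250.
Claim 2 (€3,463): €215 finishes the deductible; €3,248 goes to coinsurance; coinsurance €3,248 × 10% = €324.80. Cost to owner: €539.80. OOP to date €789.80.
Claim 3 (€779): deductible met; 10% of €779 = €77.90. Owner owes €77.90 (running OOP €867.70).
Claim 4 (€11,475): 10% coinsurance on €11,475 = €1,147.50. Adding that to €867.70 gives €2,015.20, past the €925 cap; owner pays only €925 − €867.70 = €57.30.

€57.30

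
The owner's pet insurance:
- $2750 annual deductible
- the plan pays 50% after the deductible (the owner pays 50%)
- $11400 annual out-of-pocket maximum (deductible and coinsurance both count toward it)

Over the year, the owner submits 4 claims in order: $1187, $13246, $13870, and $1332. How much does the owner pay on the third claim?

$2808.50

#1 ($1187): fully absorbed by the deductible. Cost to owner: $1187. OOP to date $1187.
#2 ($13246): $1563 finishes the deductible; $11683 goes to coinsurance; owner's 50% is $5841.50. Owner pays $7404.50; OOP now $8591.50.
#3 ($13870): deductible already satisfied, so owner's share is 50% × $13870 = $6935. OOP would hit $15526.50 > $11400, so the cap limits the owner to $11400 − $8591.50 = $2808.50.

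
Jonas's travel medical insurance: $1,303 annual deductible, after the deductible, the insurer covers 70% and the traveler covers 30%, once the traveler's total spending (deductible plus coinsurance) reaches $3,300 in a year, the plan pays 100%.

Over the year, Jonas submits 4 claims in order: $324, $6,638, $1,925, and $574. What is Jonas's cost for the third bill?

Bill 1, $324: all of it applies to the deductible. Traveler pays $324; OOP now $324.
Bill 2, $6,638: deductible takes $979, $5,659 remains; coinsurance $5,659 × 30% = $1,697.70. Traveler pays $2,676.70; OOP now $3,000.70.
Bill 3, $1,925: deductible already satisfied, so traveler's share is 30% × $1,925 = $577.50. OOP would hit $3,578.20 > $3,300, so the cap limits the traveler to $3,300 − $3,000.70 = $299.30.

$299.30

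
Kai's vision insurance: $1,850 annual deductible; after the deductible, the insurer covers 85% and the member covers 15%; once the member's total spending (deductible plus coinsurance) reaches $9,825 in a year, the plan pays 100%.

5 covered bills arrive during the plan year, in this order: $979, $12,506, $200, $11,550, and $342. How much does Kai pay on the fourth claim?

Claim 1 — $979: entire amount goes to the deductible. Cost to member: $979. OOP to date $979.
Claim 2 — $12,506: $871 finishes the deductible; $11,635 goes to coinsurance; 15% of $11,635 = $1,745.25. Cost to member: $2,616.25. OOP to date $3,595.25.
Claim 3 — $200: deductible already satisfied, so member's share is 15% × $200 = $30. Member owes $30 (running OOP $3,625.25).
Claim 4 — $11,550: 15% coinsurance on $11,550 = $1,732.50. Member pays $1,732.50; OOP now $5,357.75.

$1,732.50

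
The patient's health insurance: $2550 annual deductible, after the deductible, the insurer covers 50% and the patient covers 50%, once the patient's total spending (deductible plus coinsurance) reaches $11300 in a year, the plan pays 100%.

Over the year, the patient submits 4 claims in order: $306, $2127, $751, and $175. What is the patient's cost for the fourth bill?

$87.50

Bill 1, $306: fully absorbed by the deductible. Patient owes $306 (running OOP $306).
Bill 2, $2127: entire amount goes to the deductible. Cost to patient: $2127. OOP to date $2433.
Bill 3, $751: $117 finishes the deductible; $634 goes to coinsurance; coinsurance $634 × 50% = $317. Patient pays $434; OOP now $2867.
Bill 4, $175: deductible met; 50% of $175 = $87.50. Patient owes $87.50 (running OOP $2954.50).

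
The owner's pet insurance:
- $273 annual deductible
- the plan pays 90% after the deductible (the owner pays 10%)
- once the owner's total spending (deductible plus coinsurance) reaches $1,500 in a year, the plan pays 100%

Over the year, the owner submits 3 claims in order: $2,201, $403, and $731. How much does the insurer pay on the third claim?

#1 ($2,201): $273 to deductible, leaving $1,928; coinsurance $1,928 × 10% = $192.80. Owner pays $465.80; OOP now $465.80. Insurer: $2,201 − $465.80 = $1,735.20.
#2 ($403): deductible already satisfied, so owner's share is 10% × $403 = $40.30. Owner owes $40.30 (running OOP $506.10). Plan pays $403 − $40.30 = $362.70.
#3 ($731): 10% coinsurance on $731 = $73.10. Owner pays $73.10; OOP now $579.20. Plan pays $731 − $73.10 = $657.90.

$657.90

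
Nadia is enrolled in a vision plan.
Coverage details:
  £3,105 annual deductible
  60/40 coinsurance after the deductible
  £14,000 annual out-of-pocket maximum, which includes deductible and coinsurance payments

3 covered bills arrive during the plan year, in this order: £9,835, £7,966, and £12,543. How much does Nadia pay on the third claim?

£5,016.60

Bill 1, £9,835: £3,105 to deductible, leaving £6,730; coinsurance £6,730 × 40% = £2,692. Cost to member: £5,797. OOP to date £5,797.
Bill 2, £7,966: 40% coinsurance on £7,966 = £3,186.40. Member pays £3,186.40; OOP now £8,983.40.
Bill 3, £12,543: deductible already satisfied, so member's share is 40% × £12,543 = £5,017.20. That would push OOP to £14,000.60, over the £14,000 cap, so member pays £14,000 − £8,983.40 = £5,016.60.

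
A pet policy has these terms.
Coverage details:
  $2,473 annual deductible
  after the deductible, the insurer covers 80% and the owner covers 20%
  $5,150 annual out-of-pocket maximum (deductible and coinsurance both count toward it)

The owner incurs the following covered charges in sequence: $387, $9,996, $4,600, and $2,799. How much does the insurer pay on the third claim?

$3,680

Claim 1 — $387: entire amount goes to the deductible. Owner owes $387 (running OOP $387). Insurer: $387 − $387 = $0.
Claim 2 — $9,996: $2,086 to deductible, leaving $7,910; coinsurance $7,910 × 20% = $1,582. Cost to owner: $3,668. OOP to date $4,055. Plan pays $9,996 − $3,668 = $6,328.
Claim 3 — $4,600: deductible already satisfied, so owner's share is 20% × $4,600 = $920. Owner pays $920; OOP now $4,975. Insurer: $4,600 − $920 = $3,680.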